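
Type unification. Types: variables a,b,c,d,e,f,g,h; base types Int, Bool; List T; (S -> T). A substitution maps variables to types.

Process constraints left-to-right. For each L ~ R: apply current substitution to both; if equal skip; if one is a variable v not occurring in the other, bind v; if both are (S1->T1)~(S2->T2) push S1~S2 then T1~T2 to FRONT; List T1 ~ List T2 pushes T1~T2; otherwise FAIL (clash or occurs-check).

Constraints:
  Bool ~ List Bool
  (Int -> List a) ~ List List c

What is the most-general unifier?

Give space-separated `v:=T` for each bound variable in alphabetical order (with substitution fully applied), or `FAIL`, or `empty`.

step 1: unify Bool ~ List Bool  [subst: {-} | 1 pending]
  clash: Bool vs List Bool

Answer: FAIL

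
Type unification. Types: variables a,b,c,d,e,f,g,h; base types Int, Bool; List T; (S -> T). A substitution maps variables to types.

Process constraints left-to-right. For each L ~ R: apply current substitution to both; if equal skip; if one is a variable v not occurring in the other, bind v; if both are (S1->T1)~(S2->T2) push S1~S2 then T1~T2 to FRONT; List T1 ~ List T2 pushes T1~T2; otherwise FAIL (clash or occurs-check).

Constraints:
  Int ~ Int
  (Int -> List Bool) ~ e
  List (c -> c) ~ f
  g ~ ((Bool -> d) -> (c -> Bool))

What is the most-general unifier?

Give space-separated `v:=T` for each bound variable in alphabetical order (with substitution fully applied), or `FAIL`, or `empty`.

Answer: e:=(Int -> List Bool) f:=List (c -> c) g:=((Bool -> d) -> (c -> Bool))

Derivation:
step 1: unify Int ~ Int  [subst: {-} | 3 pending]
  -> identical, skip
step 2: unify (Int -> List Bool) ~ e  [subst: {-} | 2 pending]
  bind e := (Int -> List Bool)
step 3: unify List (c -> c) ~ f  [subst: {e:=(Int -> List Bool)} | 1 pending]
  bind f := List (c -> c)
step 4: unify g ~ ((Bool -> d) -> (c -> Bool))  [subst: {e:=(Int -> List Bool), f:=List (c -> c)} | 0 pending]
  bind g := ((Bool -> d) -> (c -> Bool))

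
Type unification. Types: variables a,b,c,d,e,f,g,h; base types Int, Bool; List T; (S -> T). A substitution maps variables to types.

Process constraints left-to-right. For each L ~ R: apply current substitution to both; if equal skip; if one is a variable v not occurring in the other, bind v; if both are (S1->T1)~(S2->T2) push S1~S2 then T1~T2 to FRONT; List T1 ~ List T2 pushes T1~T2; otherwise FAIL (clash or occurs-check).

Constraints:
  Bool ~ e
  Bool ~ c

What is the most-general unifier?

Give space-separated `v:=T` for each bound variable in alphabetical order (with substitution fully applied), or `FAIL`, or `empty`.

step 1: unify Bool ~ e  [subst: {-} | 1 pending]
  bind e := Bool
step 2: unify Bool ~ c  [subst: {e:=Bool} | 0 pending]
  bind c := Bool

Answer: c:=Bool e:=Bool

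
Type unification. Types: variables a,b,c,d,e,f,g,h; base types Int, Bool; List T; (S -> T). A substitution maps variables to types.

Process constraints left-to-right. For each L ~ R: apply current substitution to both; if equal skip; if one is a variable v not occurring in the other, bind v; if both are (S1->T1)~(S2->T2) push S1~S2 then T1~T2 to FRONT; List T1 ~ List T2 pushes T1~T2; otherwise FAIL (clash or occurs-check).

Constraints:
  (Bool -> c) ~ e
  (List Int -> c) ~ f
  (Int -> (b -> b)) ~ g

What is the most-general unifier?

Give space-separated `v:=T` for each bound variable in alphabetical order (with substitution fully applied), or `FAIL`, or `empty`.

Answer: e:=(Bool -> c) f:=(List Int -> c) g:=(Int -> (b -> b))

Derivation:
step 1: unify (Bool -> c) ~ e  [subst: {-} | 2 pending]
  bind e := (Bool -> c)
step 2: unify (List Int -> c) ~ f  [subst: {e:=(Bool -> c)} | 1 pending]
  bind f := (List Int -> c)
step 3: unify (Int -> (b -> b)) ~ g  [subst: {e:=(Bool -> c), f:=(List Int -> c)} | 0 pending]
  bind g := (Int -> (b -> b))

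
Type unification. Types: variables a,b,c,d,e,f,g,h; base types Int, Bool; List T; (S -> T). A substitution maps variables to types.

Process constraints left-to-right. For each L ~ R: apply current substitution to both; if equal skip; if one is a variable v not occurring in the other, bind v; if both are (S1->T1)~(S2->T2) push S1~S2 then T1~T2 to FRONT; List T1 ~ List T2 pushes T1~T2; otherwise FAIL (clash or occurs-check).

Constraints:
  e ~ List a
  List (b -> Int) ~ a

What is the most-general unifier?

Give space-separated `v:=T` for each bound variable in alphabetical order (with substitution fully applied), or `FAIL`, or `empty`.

step 1: unify e ~ List a  [subst: {-} | 1 pending]
  bind e := List a
step 2: unify List (b -> Int) ~ a  [subst: {e:=List a} | 0 pending]
  bind a := List (b -> Int)

Answer: a:=List (b -> Int) e:=List List (b -> Int)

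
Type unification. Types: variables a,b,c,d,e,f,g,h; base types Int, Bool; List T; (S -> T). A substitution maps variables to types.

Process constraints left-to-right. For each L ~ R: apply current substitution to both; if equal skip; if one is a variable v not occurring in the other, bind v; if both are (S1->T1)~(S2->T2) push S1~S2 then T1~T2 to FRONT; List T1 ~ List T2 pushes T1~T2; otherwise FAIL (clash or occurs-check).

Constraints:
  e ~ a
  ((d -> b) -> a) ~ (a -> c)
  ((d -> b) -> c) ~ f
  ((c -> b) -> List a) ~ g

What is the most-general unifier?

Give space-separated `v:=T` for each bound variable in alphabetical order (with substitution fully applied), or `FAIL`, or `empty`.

Answer: a:=(d -> b) c:=(d -> b) e:=(d -> b) f:=((d -> b) -> (d -> b)) g:=(((d -> b) -> b) -> List (d -> b))

Derivation:
step 1: unify e ~ a  [subst: {-} | 3 pending]
  bind e := a
step 2: unify ((d -> b) -> a) ~ (a -> c)  [subst: {e:=a} | 2 pending]
  -> decompose arrow: push (d -> b)~a, a~c
step 3: unify (d -> b) ~ a  [subst: {e:=a} | 3 pending]
  bind a := (d -> b)
step 4: unify (d -> b) ~ c  [subst: {e:=a, a:=(d -> b)} | 2 pending]
  bind c := (d -> b)
step 5: unify ((d -> b) -> (d -> b)) ~ f  [subst: {e:=a, a:=(d -> b), c:=(d -> b)} | 1 pending]
  bind f := ((d -> b) -> (d -> b))
step 6: unify (((d -> b) -> b) -> List (d -> b)) ~ g  [subst: {e:=a, a:=(d -> b), c:=(d -> b), f:=((d -> b) -> (d -> b))} | 0 pending]
  bind g := (((d -> b) -> b) -> List (d -> b))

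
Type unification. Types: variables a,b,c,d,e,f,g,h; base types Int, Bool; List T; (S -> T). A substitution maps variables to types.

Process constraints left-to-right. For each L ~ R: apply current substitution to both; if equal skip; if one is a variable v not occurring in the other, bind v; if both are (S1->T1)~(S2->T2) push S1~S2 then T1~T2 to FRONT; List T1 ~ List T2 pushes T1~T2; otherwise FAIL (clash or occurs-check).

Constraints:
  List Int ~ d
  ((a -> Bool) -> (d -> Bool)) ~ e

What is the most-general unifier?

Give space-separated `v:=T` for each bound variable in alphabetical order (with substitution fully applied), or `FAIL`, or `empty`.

Answer: d:=List Int e:=((a -> Bool) -> (List Int -> Bool))

Derivation:
step 1: unify List Int ~ d  [subst: {-} | 1 pending]
  bind d := List Int
step 2: unify ((a -> Bool) -> (List Int -> Bool)) ~ e  [subst: {d:=List Int} | 0 pending]
  bind e := ((a -> Bool) -> (List Int -> Bool))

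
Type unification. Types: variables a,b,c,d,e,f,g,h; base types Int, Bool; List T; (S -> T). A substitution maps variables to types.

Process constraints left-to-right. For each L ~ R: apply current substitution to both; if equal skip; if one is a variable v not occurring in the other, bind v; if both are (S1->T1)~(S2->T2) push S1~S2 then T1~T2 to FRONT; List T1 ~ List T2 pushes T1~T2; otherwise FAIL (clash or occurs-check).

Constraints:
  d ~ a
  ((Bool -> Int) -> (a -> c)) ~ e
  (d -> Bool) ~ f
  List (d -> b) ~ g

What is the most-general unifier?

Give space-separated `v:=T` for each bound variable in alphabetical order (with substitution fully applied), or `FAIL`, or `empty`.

Answer: d:=a e:=((Bool -> Int) -> (a -> c)) f:=(a -> Bool) g:=List (a -> b)

Derivation:
step 1: unify d ~ a  [subst: {-} | 3 pending]
  bind d := a
step 2: unify ((Bool -> Int) -> (a -> c)) ~ e  [subst: {d:=a} | 2 pending]
  bind e := ((Bool -> Int) -> (a -> c))
step 3: unify (a -> Bool) ~ f  [subst: {d:=a, e:=((Bool -> Int) -> (a -> c))} | 1 pending]
  bind f := (a -> Bool)
step 4: unify List (a -> b) ~ g  [subst: {d:=a, e:=((Bool -> Int) -> (a -> c)), f:=(a -> Bool)} | 0 pending]
  bind g := List (a -> b)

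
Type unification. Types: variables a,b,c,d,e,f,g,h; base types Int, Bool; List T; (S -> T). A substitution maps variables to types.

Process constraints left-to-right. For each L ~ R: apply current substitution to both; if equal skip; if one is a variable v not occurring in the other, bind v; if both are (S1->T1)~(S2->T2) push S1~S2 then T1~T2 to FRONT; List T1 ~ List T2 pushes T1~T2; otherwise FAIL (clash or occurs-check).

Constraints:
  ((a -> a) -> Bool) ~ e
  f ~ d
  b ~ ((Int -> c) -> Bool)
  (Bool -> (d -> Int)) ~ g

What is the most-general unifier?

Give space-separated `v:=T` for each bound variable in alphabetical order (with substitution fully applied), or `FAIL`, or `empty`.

step 1: unify ((a -> a) -> Bool) ~ e  [subst: {-} | 3 pending]
  bind e := ((a -> a) -> Bool)
step 2: unify f ~ d  [subst: {e:=((a -> a) -> Bool)} | 2 pending]
  bind f := d
step 3: unify b ~ ((Int -> c) -> Bool)  [subst: {e:=((a -> a) -> Bool), f:=d} | 1 pending]
  bind b := ((Int -> c) -> Bool)
step 4: unify (Bool -> (d -> Int)) ~ g  [subst: {e:=((a -> a) -> Bool), f:=d, b:=((Int -> c) -> Bool)} | 0 pending]
  bind g := (Bool -> (d -> Int))

Answer: b:=((Int -> c) -> Bool) e:=((a -> a) -> Bool) f:=d g:=(Bool -> (d -> Int))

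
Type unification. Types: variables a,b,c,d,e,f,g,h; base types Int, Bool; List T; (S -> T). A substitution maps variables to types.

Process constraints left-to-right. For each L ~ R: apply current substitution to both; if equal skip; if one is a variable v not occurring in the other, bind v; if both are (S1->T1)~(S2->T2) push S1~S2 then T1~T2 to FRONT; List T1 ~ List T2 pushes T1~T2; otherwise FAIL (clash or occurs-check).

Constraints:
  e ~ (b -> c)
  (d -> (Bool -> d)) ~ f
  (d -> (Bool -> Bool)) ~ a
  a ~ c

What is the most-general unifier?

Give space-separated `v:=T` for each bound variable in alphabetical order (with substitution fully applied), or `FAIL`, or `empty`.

Answer: a:=(d -> (Bool -> Bool)) c:=(d -> (Bool -> Bool)) e:=(b -> (d -> (Bool -> Bool))) f:=(d -> (Bool -> d))

Derivation:
step 1: unify e ~ (b -> c)  [subst: {-} | 3 pending]
  bind e := (b -> c)
step 2: unify (d -> (Bool -> d)) ~ f  [subst: {e:=(b -> c)} | 2 pending]
  bind f := (d -> (Bool -> d))
step 3: unify (d -> (Bool -> Bool)) ~ a  [subst: {e:=(b -> c), f:=(d -> (Bool -> d))} | 1 pending]
  bind a := (d -> (Bool -> Bool))
step 4: unify (d -> (Bool -> Bool)) ~ c  [subst: {e:=(b -> c), f:=(d -> (Bool -> d)), a:=(d -> (Bool -> Bool))} | 0 pending]
  bind c := (d -> (Bool -> Bool))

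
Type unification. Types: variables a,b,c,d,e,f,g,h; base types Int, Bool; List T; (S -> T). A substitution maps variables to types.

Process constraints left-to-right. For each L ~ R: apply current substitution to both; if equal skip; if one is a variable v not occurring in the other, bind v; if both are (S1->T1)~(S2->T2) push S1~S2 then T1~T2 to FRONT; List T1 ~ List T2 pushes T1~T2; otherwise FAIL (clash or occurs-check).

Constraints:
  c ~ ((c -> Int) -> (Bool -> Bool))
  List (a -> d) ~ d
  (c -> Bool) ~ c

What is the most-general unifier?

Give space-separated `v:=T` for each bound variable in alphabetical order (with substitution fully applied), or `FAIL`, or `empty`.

Answer: FAIL

Derivation:
step 1: unify c ~ ((c -> Int) -> (Bool -> Bool))  [subst: {-} | 2 pending]
  occurs-check fail: c in ((c -> Int) -> (Bool -> Bool))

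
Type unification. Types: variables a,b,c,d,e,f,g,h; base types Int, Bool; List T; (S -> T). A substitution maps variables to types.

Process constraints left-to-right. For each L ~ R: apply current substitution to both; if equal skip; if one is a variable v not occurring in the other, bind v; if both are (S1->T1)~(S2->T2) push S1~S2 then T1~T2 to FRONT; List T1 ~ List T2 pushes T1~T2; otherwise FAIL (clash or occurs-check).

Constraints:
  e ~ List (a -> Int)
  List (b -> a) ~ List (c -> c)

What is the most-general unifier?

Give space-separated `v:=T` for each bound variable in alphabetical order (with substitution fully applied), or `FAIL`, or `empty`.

step 1: unify e ~ List (a -> Int)  [subst: {-} | 1 pending]
  bind e := List (a -> Int)
step 2: unify List (b -> a) ~ List (c -> c)  [subst: {e:=List (a -> Int)} | 0 pending]
  -> decompose List: push (b -> a)~(c -> c)
step 3: unify (b -> a) ~ (c -> c)  [subst: {e:=List (a -> Int)} | 0 pending]
  -> decompose arrow: push b~c, a~c
step 4: unify b ~ c  [subst: {e:=List (a -> Int)} | 1 pending]
  bind b := c
step 5: unify a ~ c  [subst: {e:=List (a -> Int), b:=c} | 0 pending]
  bind a := c

Answer: a:=c b:=c e:=List (c -> Int)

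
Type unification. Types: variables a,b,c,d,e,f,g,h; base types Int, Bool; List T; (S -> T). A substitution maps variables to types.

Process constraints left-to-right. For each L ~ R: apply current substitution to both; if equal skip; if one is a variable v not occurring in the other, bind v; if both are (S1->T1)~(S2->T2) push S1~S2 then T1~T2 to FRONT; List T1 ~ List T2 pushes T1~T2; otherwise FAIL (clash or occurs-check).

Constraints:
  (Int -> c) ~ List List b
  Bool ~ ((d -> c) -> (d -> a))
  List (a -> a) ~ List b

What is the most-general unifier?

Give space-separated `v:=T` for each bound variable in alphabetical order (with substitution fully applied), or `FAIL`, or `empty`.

Answer: FAIL

Derivation:
step 1: unify (Int -> c) ~ List List b  [subst: {-} | 2 pending]
  clash: (Int -> c) vs List List b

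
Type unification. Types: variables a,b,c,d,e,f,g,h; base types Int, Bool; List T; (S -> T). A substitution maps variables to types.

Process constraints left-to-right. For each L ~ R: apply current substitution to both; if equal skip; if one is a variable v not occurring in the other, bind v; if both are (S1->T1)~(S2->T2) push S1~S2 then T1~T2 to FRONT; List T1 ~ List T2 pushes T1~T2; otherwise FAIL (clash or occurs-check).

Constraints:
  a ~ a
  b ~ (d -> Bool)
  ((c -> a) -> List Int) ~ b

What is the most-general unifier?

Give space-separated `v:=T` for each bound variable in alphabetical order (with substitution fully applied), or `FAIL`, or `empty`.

step 1: unify a ~ a  [subst: {-} | 2 pending]
  -> identical, skip
step 2: unify b ~ (d -> Bool)  [subst: {-} | 1 pending]
  bind b := (d -> Bool)
step 3: unify ((c -> a) -> List Int) ~ (d -> Bool)  [subst: {b:=(d -> Bool)} | 0 pending]
  -> decompose arrow: push (c -> a)~d, List Int~Bool
step 4: unify (c -> a) ~ d  [subst: {b:=(d -> Bool)} | 1 pending]
  bind d := (c -> a)
step 5: unify List Int ~ Bool  [subst: {b:=(d -> Bool), d:=(c -> a)} | 0 pending]
  clash: List Int vs Bool

Answer: FAIL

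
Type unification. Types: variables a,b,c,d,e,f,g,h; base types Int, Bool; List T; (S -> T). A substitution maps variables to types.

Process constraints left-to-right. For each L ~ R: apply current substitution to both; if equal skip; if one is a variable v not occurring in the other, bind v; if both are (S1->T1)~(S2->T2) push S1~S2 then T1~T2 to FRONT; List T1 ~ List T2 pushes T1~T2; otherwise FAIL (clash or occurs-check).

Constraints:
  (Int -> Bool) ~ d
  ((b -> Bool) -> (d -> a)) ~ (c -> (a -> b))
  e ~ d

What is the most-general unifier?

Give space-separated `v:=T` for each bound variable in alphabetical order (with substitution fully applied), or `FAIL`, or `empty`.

Answer: a:=(Int -> Bool) b:=(Int -> Bool) c:=((Int -> Bool) -> Bool) d:=(Int -> Bool) e:=(Int -> Bool)

Derivation:
step 1: unify (Int -> Bool) ~ d  [subst: {-} | 2 pending]
  bind d := (Int -> Bool)
step 2: unify ((b -> Bool) -> ((Int -> Bool) -> a)) ~ (c -> (a -> b))  [subst: {d:=(Int -> Bool)} | 1 pending]
  -> decompose arrow: push (b -> Bool)~c, ((Int -> Bool) -> a)~(a -> b)
step 3: unify (b -> Bool) ~ c  [subst: {d:=(Int -> Bool)} | 2 pending]
  bind c := (b -> Bool)
step 4: unify ((Int -> Bool) -> a) ~ (a -> b)  [subst: {d:=(Int -> Bool), c:=(b -> Bool)} | 1 pending]
  -> decompose arrow: push (Int -> Bool)~a, a~b
step 5: unify (Int -> Bool) ~ a  [subst: {d:=(Int -> Bool), c:=(b -> Bool)} | 2 pending]
  bind a := (Int -> Bool)
step 6: unify (Int -> Bool) ~ b  [subst: {d:=(Int -> Bool), c:=(b -> Bool), a:=(Int -> Bool)} | 1 pending]
  bind b := (Int -> Bool)
step 7: unify e ~ (Int -> Bool)  [subst: {d:=(Int -> Bool), c:=(b -> Bool), a:=(Int -> Bool), b:=(Int -> Bool)} | 0 pending]
  bind e := (Int -> Bool)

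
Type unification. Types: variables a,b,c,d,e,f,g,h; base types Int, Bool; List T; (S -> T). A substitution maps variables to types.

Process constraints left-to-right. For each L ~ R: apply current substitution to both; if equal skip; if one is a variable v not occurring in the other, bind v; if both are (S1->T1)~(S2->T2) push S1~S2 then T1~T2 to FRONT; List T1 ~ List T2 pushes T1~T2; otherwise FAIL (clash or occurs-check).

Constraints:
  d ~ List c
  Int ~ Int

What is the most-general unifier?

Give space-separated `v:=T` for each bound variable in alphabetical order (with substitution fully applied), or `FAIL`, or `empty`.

step 1: unify d ~ List c  [subst: {-} | 1 pending]
  bind d := List c
step 2: unify Int ~ Int  [subst: {d:=List c} | 0 pending]
  -> identical, skip

Answer: d:=List c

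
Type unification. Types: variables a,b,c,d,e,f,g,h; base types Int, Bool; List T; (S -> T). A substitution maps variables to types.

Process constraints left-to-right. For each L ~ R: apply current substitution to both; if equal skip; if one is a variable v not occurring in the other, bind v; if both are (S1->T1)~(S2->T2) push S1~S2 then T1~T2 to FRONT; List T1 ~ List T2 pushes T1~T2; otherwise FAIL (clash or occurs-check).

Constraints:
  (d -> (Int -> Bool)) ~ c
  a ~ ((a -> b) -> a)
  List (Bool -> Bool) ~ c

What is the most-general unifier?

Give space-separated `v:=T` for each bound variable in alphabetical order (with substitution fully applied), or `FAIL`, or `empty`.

Answer: FAIL

Derivation:
step 1: unify (d -> (Int -> Bool)) ~ c  [subst: {-} | 2 pending]
  bind c := (d -> (Int -> Bool))
step 2: unify a ~ ((a -> b) -> a)  [subst: {c:=(d -> (Int -> Bool))} | 1 pending]
  occurs-check fail: a in ((a -> b) -> a)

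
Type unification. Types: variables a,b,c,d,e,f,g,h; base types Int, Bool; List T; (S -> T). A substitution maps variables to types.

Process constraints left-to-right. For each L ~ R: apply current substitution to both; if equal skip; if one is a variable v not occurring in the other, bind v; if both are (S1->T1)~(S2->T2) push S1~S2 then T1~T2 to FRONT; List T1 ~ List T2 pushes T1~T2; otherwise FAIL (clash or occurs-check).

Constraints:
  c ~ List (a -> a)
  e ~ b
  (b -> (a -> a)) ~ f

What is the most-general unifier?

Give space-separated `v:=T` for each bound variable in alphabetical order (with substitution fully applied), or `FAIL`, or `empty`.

Answer: c:=List (a -> a) e:=b f:=(b -> (a -> a))

Derivation:
step 1: unify c ~ List (a -> a)  [subst: {-} | 2 pending]
  bind c := List (a -> a)
step 2: unify e ~ b  [subst: {c:=List (a -> a)} | 1 pending]
  bind e := b
step 3: unify (b -> (a -> a)) ~ f  [subst: {c:=List (a -> a), e:=b} | 0 pending]
  bind f := (b -> (a -> a))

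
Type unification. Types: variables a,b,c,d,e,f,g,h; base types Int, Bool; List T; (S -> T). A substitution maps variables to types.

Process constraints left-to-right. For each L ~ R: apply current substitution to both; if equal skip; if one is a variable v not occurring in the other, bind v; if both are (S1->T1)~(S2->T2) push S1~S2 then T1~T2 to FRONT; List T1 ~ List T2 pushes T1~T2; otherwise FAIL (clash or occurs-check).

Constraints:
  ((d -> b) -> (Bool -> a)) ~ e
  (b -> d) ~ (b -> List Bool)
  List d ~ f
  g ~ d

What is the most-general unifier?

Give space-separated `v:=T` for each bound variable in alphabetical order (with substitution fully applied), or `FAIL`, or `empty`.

Answer: d:=List Bool e:=((List Bool -> b) -> (Bool -> a)) f:=List List Bool g:=List Bool

Derivation:
step 1: unify ((d -> b) -> (Bool -> a)) ~ e  [subst: {-} | 3 pending]
  bind e := ((d -> b) -> (Bool -> a))
step 2: unify (b -> d) ~ (b -> List Bool)  [subst: {e:=((d -> b) -> (Bool -> a))} | 2 pending]
  -> decompose arrow: push b~b, d~List Bool
step 3: unify b ~ b  [subst: {e:=((d -> b) -> (Bool -> a))} | 3 pending]
  -> identical, skip
step 4: unify d ~ List Bool  [subst: {e:=((d -> b) -> (Bool -> a))} | 2 pending]
  bind d := List Bool
step 5: unify List List Bool ~ f  [subst: {e:=((d -> b) -> (Bool -> a)), d:=List Bool} | 1 pending]
  bind f := List List Bool
step 6: unify g ~ List Bool  [subst: {e:=((d -> b) -> (Bool -> a)), d:=List Bool, f:=List List Bool} | 0 pending]
  bind g := List Bool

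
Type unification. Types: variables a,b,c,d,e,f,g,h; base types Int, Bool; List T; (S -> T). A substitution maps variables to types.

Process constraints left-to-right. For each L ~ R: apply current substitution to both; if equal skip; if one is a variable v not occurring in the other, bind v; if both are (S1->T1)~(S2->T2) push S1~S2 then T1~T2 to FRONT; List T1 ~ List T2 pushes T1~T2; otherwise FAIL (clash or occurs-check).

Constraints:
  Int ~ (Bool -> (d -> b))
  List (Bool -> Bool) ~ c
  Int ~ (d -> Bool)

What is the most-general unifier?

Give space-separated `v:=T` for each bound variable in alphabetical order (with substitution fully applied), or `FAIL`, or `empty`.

Answer: FAIL

Derivation:
step 1: unify Int ~ (Bool -> (d -> b))  [subst: {-} | 2 pending]
  clash: Int vs (Bool -> (d -> b))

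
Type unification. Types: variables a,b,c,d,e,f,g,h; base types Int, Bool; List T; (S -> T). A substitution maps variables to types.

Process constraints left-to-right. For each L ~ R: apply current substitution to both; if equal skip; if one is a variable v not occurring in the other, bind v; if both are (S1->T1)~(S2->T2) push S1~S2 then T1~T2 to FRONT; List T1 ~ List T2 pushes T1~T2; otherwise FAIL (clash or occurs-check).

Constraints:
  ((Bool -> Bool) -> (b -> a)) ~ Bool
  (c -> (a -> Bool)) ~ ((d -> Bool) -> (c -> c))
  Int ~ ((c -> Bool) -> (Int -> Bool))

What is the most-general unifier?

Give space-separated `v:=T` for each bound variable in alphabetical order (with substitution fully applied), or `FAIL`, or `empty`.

Answer: FAIL

Derivation:
step 1: unify ((Bool -> Bool) -> (b -> a)) ~ Bool  [subst: {-} | 2 pending]
  clash: ((Bool -> Bool) -> (b -> a)) vs Bool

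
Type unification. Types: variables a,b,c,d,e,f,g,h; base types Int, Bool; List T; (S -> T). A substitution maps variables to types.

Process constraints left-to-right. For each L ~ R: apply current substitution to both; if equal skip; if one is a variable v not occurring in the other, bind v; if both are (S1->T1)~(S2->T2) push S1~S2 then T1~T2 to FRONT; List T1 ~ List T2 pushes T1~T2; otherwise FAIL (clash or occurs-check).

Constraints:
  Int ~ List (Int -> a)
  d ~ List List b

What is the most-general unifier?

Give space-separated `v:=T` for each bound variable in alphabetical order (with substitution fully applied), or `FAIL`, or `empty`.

step 1: unify Int ~ List (Int -> a)  [subst: {-} | 1 pending]
  clash: Int vs List (Int -> a)

Answer: FAIL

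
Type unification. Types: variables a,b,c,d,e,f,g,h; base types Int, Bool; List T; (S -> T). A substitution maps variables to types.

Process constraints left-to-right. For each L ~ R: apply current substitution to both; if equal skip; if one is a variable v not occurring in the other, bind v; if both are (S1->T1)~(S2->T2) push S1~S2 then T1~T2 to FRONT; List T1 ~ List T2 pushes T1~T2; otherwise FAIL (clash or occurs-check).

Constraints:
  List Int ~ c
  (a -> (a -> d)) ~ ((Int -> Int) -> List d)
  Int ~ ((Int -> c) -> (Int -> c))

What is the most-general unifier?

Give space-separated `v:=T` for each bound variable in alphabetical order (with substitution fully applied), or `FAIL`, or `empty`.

Answer: FAIL

Derivation:
step 1: unify List Int ~ c  [subst: {-} | 2 pending]
  bind c := List Int
step 2: unify (a -> (a -> d)) ~ ((Int -> Int) -> List d)  [subst: {c:=List Int} | 1 pending]
  -> decompose arrow: push a~(Int -> Int), (a -> d)~List d
step 3: unify a ~ (Int -> Int)  [subst: {c:=List Int} | 2 pending]
  bind a := (Int -> Int)
step 4: unify ((Int -> Int) -> d) ~ List d  [subst: {c:=List Int, a:=(Int -> Int)} | 1 pending]
  clash: ((Int -> Int) -> d) vs List d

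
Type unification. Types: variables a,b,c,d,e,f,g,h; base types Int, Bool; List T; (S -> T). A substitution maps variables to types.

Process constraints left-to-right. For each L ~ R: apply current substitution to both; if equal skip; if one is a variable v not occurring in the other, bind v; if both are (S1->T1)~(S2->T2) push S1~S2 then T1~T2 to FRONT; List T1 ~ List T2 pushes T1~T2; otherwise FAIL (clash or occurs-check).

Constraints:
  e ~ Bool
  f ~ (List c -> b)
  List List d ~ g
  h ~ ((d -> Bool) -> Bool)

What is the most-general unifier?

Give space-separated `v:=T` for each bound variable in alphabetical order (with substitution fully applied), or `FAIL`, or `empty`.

Answer: e:=Bool f:=(List c -> b) g:=List List d h:=((d -> Bool) -> Bool)

Derivation:
step 1: unify e ~ Bool  [subst: {-} | 3 pending]
  bind e := Bool
step 2: unify f ~ (List c -> b)  [subst: {e:=Bool} | 2 pending]
  bind f := (List c -> b)
step 3: unify List List d ~ g  [subst: {e:=Bool, f:=(List c -> b)} | 1 pending]
  bind g := List List d
step 4: unify h ~ ((d -> Bool) -> Bool)  [subst: {e:=Bool, f:=(List c -> b), g:=List List d} | 0 pending]
  bind h := ((d -> Bool) -> Bool)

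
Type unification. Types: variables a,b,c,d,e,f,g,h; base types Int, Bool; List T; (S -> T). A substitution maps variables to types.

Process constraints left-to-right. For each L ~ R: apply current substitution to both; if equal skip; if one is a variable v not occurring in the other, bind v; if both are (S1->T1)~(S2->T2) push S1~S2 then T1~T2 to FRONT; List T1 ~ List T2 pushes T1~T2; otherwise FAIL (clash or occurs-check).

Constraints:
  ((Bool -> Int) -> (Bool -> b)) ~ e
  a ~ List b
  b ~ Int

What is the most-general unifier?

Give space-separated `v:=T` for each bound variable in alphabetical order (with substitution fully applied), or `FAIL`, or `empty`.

step 1: unify ((Bool -> Int) -> (Bool -> b)) ~ e  [subst: {-} | 2 pending]
  bind e := ((Bool -> Int) -> (Bool -> b))
step 2: unify a ~ List b  [subst: {e:=((Bool -> Int) -> (Bool -> b))} | 1 pending]
  bind a := List b
step 3: unify b ~ Int  [subst: {e:=((Bool -> Int) -> (Bool -> b)), a:=List b} | 0 pending]
  bind b := Int

Answer: a:=List Int b:=Int e:=((Bool -> Int) -> (Bool -> Int))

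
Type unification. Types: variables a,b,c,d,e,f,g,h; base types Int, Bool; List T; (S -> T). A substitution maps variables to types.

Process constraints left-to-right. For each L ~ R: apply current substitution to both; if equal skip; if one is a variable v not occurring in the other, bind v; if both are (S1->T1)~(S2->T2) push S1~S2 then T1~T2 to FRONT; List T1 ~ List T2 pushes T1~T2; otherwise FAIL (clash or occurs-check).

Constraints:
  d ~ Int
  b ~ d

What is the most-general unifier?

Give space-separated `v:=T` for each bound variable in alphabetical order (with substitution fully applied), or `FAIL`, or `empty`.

step 1: unify d ~ Int  [subst: {-} | 1 pending]
  bind d := Int
step 2: unify b ~ Int  [subst: {d:=Int} | 0 pending]
  bind b := Int

Answer: b:=Int d:=Int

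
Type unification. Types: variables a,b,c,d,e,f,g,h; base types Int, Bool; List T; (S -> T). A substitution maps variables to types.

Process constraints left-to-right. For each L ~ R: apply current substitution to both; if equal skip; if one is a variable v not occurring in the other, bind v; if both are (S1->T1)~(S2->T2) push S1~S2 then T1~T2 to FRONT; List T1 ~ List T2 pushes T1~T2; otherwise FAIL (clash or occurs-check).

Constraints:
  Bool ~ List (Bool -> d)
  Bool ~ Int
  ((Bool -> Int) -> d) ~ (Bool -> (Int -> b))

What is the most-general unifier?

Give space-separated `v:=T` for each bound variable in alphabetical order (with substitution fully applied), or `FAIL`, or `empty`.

Answer: FAIL

Derivation:
step 1: unify Bool ~ List (Bool -> d)  [subst: {-} | 2 pending]
  clash: Bool vs List (Bool -> d)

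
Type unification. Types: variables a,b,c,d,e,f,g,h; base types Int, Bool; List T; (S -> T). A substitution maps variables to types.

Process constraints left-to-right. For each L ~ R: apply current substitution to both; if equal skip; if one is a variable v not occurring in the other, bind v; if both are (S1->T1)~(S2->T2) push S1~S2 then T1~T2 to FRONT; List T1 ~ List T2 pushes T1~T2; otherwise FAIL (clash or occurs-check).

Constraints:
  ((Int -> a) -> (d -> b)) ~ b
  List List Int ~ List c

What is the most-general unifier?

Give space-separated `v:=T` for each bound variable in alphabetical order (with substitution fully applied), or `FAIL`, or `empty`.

step 1: unify ((Int -> a) -> (d -> b)) ~ b  [subst: {-} | 1 pending]
  occurs-check fail

Answer: FAIL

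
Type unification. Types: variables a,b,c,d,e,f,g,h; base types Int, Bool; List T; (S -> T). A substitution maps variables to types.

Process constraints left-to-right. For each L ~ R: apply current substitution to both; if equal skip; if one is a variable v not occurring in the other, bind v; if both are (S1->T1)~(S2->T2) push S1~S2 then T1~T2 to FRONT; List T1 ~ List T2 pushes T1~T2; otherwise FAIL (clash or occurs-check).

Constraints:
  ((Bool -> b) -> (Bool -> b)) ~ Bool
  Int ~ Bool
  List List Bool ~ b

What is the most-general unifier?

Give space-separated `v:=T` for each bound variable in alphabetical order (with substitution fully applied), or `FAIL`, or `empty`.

step 1: unify ((Bool -> b) -> (Bool -> b)) ~ Bool  [subst: {-} | 2 pending]
  clash: ((Bool -> b) -> (Bool -> b)) vs Bool

Answer: FAIL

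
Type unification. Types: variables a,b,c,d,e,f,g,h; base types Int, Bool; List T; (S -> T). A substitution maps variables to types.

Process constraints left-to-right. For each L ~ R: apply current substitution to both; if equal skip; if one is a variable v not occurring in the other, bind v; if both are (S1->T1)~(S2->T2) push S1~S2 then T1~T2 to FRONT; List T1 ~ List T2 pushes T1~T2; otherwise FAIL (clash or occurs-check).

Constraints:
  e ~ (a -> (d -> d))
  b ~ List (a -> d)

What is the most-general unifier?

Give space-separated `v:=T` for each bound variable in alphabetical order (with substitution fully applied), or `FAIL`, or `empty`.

step 1: unify e ~ (a -> (d -> d))  [subst: {-} | 1 pending]
  bind e := (a -> (d -> d))
step 2: unify b ~ List (a -> d)  [subst: {e:=(a -> (d -> d))} | 0 pending]
  bind b := List (a -> d)

Answer: b:=List (a -> d) e:=(a -> (d -> d))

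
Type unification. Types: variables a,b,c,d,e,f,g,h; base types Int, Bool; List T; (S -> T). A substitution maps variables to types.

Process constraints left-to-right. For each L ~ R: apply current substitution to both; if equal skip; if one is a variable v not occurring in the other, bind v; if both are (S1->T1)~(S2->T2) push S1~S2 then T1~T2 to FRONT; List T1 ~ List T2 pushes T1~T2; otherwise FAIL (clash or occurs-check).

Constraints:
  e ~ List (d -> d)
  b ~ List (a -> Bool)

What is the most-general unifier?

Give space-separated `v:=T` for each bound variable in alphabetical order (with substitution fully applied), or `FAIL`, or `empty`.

Answer: b:=List (a -> Bool) e:=List (d -> d)

Derivation:
step 1: unify e ~ List (d -> d)  [subst: {-} | 1 pending]
  bind e := List (d -> d)
step 2: unify b ~ List (a -> Bool)  [subst: {e:=List (d -> d)} | 0 pending]
  bind b := List (a -> Bool)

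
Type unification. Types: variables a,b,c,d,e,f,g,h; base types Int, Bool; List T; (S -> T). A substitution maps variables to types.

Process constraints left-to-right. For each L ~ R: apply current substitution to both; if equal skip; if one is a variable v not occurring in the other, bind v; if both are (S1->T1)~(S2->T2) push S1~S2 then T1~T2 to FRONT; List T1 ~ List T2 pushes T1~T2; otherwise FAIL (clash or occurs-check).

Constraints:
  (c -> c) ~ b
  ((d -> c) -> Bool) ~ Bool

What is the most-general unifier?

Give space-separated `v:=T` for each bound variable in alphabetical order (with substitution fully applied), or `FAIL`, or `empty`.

Answer: FAIL

Derivation:
step 1: unify (c -> c) ~ b  [subst: {-} | 1 pending]
  bind b := (c -> c)
step 2: unify ((d -> c) -> Bool) ~ Bool  [subst: {b:=(c -> c)} | 0 pending]
  clash: ((d -> c) -> Bool) vs Bool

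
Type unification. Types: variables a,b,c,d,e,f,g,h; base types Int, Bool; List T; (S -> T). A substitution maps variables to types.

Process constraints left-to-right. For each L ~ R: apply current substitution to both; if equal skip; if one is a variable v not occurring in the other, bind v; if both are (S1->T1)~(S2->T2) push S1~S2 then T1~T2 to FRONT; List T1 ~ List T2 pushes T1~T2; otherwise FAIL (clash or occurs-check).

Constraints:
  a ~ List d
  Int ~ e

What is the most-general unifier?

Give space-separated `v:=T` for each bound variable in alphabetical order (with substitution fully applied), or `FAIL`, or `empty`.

step 1: unify a ~ List d  [subst: {-} | 1 pending]
  bind a := List d
step 2: unify Int ~ e  [subst: {a:=List d} | 0 pending]
  bind e := Int

Answer: a:=List d e:=Int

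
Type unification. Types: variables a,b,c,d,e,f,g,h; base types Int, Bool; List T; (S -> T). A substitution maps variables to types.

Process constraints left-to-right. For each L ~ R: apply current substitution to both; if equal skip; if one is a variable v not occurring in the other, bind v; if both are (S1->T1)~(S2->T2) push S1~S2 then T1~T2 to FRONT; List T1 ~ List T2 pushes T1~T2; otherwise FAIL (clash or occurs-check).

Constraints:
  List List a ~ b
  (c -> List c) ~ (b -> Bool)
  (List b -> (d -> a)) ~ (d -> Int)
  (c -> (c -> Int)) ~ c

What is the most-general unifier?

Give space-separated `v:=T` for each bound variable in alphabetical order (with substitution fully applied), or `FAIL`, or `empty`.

Answer: FAIL

Derivation:
step 1: unify List List a ~ b  [subst: {-} | 3 pending]
  bind b := List List a
step 2: unify (c -> List c) ~ (List List a -> Bool)  [subst: {b:=List List a} | 2 pending]
  -> decompose arrow: push c~List List a, List c~Bool
step 3: unify c ~ List List a  [subst: {b:=List List a} | 3 pending]
  bind c := List List a
step 4: unify List List List a ~ Bool  [subst: {b:=List List a, c:=List List a} | 2 pending]
  clash: List List List a vs Bool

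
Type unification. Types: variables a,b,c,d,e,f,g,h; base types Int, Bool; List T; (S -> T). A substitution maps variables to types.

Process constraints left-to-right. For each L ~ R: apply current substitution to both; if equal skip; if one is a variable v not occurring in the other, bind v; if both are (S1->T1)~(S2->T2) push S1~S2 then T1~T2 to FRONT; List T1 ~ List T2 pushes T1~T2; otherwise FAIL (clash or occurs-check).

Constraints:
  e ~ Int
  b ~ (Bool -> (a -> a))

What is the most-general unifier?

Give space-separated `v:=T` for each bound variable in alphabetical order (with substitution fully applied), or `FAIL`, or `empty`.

step 1: unify e ~ Int  [subst: {-} | 1 pending]
  bind e := Int
step 2: unify b ~ (Bool -> (a -> a))  [subst: {e:=Int} | 0 pending]
  bind b := (Bool -> (a -> a))

Answer: b:=(Bool -> (a -> a)) e:=Int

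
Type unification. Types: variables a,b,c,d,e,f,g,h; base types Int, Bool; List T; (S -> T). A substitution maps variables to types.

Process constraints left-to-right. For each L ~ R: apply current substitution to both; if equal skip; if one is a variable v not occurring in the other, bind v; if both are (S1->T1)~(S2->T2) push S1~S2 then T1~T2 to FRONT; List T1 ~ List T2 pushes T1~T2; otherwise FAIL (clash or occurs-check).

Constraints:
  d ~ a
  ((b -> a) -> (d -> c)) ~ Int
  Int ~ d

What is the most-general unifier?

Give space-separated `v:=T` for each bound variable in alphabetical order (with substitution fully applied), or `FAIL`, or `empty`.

Answer: FAIL

Derivation:
step 1: unify d ~ a  [subst: {-} | 2 pending]
  bind d := a
step 2: unify ((b -> a) -> (a -> c)) ~ Int  [subst: {d:=a} | 1 pending]
  clash: ((b -> a) -> (a -> c)) vs Int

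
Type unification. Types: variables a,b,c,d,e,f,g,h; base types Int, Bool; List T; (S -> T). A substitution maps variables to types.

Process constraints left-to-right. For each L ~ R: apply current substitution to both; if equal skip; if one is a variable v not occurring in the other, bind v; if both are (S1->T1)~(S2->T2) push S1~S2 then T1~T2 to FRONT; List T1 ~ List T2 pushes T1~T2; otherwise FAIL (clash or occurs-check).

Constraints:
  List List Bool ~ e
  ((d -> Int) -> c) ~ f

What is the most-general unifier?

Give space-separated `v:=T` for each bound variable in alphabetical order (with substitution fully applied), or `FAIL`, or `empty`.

Answer: e:=List List Bool f:=((d -> Int) -> c)

Derivation:
step 1: unify List List Bool ~ e  [subst: {-} | 1 pending]
  bind e := List List Bool
step 2: unify ((d -> Int) -> c) ~ f  [subst: {e:=List List Bool} | 0 pending]
  bind f := ((d -> Int) -> c)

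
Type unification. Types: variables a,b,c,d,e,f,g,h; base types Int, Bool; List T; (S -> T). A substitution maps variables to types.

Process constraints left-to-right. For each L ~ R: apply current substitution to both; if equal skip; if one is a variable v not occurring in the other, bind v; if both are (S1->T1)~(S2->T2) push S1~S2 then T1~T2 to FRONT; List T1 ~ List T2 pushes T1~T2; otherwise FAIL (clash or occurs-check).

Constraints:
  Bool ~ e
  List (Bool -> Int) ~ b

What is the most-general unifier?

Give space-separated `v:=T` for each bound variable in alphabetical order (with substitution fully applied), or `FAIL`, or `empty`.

step 1: unify Bool ~ e  [subst: {-} | 1 pending]
  bind e := Bool
step 2: unify List (Bool -> Int) ~ b  [subst: {e:=Bool} | 0 pending]
  bind b := List (Bool -> Int)

Answer: b:=List (Bool -> Int) e:=Bool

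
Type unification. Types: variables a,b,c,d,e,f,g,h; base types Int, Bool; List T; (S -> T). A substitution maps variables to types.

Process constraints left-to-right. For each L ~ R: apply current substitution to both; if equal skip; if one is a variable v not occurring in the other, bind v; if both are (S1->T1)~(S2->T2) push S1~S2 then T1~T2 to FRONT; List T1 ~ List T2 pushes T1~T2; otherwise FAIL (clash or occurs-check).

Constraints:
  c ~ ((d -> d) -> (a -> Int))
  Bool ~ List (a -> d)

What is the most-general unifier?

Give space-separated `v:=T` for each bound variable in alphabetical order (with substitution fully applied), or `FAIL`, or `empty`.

step 1: unify c ~ ((d -> d) -> (a -> Int))  [subst: {-} | 1 pending]
  bind c := ((d -> d) -> (a -> Int))
step 2: unify Bool ~ List (a -> d)  [subst: {c:=((d -> d) -> (a -> Int))} | 0 pending]
  clash: Bool vs List (a -> d)

Answer: FAIL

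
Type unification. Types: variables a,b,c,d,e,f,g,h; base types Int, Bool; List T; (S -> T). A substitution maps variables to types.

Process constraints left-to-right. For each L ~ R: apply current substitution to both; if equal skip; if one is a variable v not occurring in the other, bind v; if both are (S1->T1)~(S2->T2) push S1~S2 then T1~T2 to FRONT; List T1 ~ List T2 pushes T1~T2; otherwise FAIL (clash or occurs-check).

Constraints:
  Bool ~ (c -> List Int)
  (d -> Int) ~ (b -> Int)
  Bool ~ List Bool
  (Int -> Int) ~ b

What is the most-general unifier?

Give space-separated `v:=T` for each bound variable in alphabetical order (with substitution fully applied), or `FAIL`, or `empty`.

Answer: FAIL

Derivation:
step 1: unify Bool ~ (c -> List Int)  [subst: {-} | 3 pending]
  clash: Bool vs (c -> List Int)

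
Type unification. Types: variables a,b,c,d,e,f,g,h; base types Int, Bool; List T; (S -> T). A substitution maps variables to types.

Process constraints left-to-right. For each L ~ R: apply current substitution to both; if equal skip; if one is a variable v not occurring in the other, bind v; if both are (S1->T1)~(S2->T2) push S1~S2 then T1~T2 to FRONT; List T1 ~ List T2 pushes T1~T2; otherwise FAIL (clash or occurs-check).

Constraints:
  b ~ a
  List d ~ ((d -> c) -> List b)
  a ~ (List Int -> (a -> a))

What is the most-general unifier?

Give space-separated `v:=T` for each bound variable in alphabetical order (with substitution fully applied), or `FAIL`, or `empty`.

step 1: unify b ~ a  [subst: {-} | 2 pending]
  bind b := a
step 2: unify List d ~ ((d -> c) -> List a)  [subst: {b:=a} | 1 pending]
  clash: List d vs ((d -> c) -> List a)

Answer: FAIL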